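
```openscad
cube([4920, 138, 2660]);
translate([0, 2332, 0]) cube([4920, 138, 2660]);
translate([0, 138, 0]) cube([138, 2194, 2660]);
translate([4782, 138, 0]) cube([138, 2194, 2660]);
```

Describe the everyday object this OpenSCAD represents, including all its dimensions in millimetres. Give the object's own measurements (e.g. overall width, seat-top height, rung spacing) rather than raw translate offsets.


The wall frame of a small rectangular building: four walls, each 2660 mm tall and 138 mm thick, enclosing a footprint 4920 mm (x) by 2470 mm (y) outside-to-outside, with no floor or roof. The front and back walls (the −y and +y sides) span the full width; the two side walls fit between them.


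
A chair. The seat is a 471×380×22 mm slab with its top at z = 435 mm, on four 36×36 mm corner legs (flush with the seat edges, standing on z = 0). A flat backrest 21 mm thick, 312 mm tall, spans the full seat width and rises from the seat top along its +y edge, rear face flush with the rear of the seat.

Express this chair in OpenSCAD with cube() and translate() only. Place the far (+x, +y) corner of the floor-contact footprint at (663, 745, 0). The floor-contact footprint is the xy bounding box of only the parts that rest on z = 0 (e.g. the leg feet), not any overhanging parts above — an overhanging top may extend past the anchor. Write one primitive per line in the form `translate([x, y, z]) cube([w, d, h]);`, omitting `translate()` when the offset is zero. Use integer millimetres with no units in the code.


// leg_h = 435 - 22 = 413
translate([192, 365, 413]) cube([471, 380, 22]);
translate([192, 365, 0]) cube([36, 36, 413]);
translate([627, 365, 0]) cube([36, 36, 413]);
translate([192, 709, 0]) cube([36, 36, 413]);
translate([627, 709, 0]) cube([36, 36, 413]);
translate([192, 724, 435]) cube([471, 21, 312]);


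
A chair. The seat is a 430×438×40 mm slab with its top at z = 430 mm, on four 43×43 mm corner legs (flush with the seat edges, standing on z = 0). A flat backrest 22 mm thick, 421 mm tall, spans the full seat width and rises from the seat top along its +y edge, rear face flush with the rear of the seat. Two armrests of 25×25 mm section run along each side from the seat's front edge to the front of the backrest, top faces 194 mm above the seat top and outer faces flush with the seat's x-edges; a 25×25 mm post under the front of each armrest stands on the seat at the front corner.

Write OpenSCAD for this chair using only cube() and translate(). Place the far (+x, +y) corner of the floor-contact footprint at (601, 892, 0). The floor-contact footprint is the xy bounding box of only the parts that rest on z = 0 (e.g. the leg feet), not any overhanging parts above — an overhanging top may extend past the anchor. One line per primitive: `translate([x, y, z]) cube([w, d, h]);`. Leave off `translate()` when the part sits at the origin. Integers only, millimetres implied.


translate([171, 454, 390]) cube([430, 438, 40]);
translate([171, 454, 0]) cube([43, 43, 390]);
translate([558, 454, 0]) cube([43, 43, 390]);
translate([171, 849, 0]) cube([43, 43, 390]);
translate([558, 849, 0]) cube([43, 43, 390]);
translate([171, 870, 430]) cube([430, 22, 421]);
translate([171, 454, 599]) cube([25, 416, 25]);
translate([576, 454, 599]) cube([25, 416, 25]);
translate([171, 454, 430]) cube([25, 25, 169]);
translate([576, 454, 430]) cube([25, 25, 169]);


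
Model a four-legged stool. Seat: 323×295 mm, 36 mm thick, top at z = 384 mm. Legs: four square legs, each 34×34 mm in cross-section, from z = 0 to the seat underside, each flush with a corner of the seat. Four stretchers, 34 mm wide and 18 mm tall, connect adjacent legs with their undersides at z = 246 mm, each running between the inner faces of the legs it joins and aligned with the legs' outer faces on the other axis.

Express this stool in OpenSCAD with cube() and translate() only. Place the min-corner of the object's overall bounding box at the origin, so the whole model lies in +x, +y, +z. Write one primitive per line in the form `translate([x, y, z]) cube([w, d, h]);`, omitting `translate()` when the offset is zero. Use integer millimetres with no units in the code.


translate([0, 0, 348]) cube([323, 295, 36]);
cube([34, 34, 348]);
translate([289, 0, 0]) cube([34, 34, 348]);
translate([0, 261, 0]) cube([34, 34, 348]);
translate([289, 261, 0]) cube([34, 34, 348]);
translate([34, 0, 246]) cube([255, 34, 18]);
translate([34, 261, 246]) cube([255, 34, 18]);
translate([0, 34, 246]) cube([34, 227, 18]);
translate([289, 34, 246]) cube([34, 227, 18]);


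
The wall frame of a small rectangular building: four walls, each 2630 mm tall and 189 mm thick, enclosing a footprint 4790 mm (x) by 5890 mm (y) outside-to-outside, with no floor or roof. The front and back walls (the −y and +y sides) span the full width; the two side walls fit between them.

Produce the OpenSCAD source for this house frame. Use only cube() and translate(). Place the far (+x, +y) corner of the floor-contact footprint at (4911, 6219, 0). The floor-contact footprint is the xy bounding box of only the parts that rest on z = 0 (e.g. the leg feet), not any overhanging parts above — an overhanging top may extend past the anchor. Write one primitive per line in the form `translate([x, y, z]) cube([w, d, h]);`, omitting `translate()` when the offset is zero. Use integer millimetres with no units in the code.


translate([121, 329, 0]) cube([4790, 189, 2630]);
translate([121, 6030, 0]) cube([4790, 189, 2630]);
translate([121, 518, 0]) cube([189, 5512, 2630]);
translate([4722, 518, 0]) cube([189, 5512, 2630]);


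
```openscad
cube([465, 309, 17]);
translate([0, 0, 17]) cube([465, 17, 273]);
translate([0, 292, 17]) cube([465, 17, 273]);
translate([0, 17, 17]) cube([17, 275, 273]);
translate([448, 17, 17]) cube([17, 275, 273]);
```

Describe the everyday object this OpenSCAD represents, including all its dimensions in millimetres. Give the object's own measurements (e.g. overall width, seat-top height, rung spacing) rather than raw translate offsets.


An open-topped rectangular box: outside dimensions 465×309×290 mm, with a uniform wall and base thickness of 17 mm. The base is a full 465×309 slab on the floor; four walls sit on top of the base. The front and back walls (the −y and +y sides) span the full width; the two side walls fit between them.


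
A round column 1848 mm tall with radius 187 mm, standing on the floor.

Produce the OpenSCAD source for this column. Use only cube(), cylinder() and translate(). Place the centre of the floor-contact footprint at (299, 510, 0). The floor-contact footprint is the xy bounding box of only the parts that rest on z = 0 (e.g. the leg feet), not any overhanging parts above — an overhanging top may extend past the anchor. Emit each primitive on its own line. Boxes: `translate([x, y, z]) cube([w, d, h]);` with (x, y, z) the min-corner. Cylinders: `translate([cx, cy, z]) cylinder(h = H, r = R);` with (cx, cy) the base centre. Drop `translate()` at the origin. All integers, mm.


translate([299, 510, 0]) cylinder(h = 1848, r = 187);


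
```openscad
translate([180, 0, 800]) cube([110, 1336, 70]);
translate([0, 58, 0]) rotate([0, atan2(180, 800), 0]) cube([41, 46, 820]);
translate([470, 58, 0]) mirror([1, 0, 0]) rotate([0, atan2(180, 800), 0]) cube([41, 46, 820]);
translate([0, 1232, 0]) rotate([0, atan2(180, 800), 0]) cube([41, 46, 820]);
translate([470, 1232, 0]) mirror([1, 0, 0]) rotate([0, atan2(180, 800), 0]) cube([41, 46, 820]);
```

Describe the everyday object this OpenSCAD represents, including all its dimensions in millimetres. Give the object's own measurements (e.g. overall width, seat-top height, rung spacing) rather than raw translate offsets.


A sawhorse. A 110×1336×70 mm beam (x, y, z) sits on two A-frame leg pairs. Each pair is two raked legs of 41×46 mm section (46 mm along y) splaying symmetrically in x. Each leg rises 800 mm vertically over 180 mm of horizontal reach and is 820 mm long along its own axis. Every leg's outer bottom edge rests on the floor and its outer top edge meets a bottom edge of the beam — the left legs (tilting toward +x) meet the beam's −x bottom edge, the right legs (their mirror images, tilting toward −x) meet its +x bottom edge — so the leg tops tuck under the beam, the beam's underside is 800 mm above the floor, and the feet are 470 mm apart outside-to-outside with the beam centred between them. The two leg pairs are set in 58 mm from either end of the beam.


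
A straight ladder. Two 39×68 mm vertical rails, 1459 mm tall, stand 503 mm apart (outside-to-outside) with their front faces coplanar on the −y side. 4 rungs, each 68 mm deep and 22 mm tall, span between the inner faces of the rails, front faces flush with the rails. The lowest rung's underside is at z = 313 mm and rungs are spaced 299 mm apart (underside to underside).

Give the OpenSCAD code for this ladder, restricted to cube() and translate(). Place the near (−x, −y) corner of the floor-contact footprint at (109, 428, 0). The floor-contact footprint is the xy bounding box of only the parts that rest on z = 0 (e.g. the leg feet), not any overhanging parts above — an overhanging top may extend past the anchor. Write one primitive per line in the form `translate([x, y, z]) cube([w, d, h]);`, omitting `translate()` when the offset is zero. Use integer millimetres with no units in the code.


translate([109, 428, 0]) cube([39, 68, 1459]);
translate([573, 428, 0]) cube([39, 68, 1459]);
translate([148, 428, 313]) cube([425, 68, 22]);
translate([148, 428, 612]) cube([425, 68, 22]);
translate([148, 428, 911]) cube([425, 68, 22]);
translate([148, 428, 1210]) cube([425, 68, 22]);


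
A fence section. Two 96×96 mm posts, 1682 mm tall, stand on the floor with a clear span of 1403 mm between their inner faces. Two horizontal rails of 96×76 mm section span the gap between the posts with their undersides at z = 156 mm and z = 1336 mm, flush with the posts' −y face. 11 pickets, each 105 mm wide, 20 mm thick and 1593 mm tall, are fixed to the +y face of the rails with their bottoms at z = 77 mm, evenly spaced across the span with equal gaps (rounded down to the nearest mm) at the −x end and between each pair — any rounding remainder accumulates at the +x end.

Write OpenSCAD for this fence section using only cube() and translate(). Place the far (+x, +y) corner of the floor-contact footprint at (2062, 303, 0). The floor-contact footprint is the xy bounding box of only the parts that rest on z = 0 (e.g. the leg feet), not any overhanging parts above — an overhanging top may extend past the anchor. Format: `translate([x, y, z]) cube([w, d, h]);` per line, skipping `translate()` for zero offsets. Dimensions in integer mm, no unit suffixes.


translate([467, 207, 0]) cube([96, 96, 1682]);
translate([1966, 207, 0]) cube([96, 96, 1682]);
translate([563, 207, 156]) cube([1403, 96, 76]);
translate([563, 207, 1336]) cube([1403, 96, 76]);
translate([583, 303, 77]) cube([105, 20, 1593]);
translate([708, 303, 77]) cube([105, 20, 1593]);
translate([833, 303, 77]) cube([105, 20, 1593]);
translate([958, 303, 77]) cube([105, 20, 1593]);
translate([1083, 303, 77]) cube([105, 20, 1593]);
translate([1208, 303, 77]) cube([105, 20, 1593]);
translate([1333, 303, 77]) cube([105, 20, 1593]);
translate([1458, 303, 77]) cube([105, 20, 1593]);
translate([1583, 303, 77]) cube([105, 20, 1593]);
translate([1708, 303, 77]) cube([105, 20, 1593]);
translate([1833, 303, 77]) cube([105, 20, 1593]);


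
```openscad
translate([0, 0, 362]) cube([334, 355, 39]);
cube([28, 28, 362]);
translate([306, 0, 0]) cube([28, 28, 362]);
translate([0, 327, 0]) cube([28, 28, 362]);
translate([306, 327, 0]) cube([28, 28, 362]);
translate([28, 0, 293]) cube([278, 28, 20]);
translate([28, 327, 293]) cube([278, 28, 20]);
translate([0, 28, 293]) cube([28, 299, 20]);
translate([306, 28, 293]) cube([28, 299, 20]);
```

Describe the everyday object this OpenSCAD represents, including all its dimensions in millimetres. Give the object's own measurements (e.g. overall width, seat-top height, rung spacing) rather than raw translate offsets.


A simple wooden stool: a rectangular seat 334 mm (x) by 355 mm (y), 39 mm thick, top face at z = 401 mm, on four square legs, each 28×28 mm in cross-section. The legs rest on z = 0, each flush with a corner of the seat. Four stretchers, 28 mm wide and 20 mm tall, connect adjacent legs with their undersides at z = 293 mm, each running between the inner faces of the legs it joins and aligned with the legs' outer faces on the other axis.


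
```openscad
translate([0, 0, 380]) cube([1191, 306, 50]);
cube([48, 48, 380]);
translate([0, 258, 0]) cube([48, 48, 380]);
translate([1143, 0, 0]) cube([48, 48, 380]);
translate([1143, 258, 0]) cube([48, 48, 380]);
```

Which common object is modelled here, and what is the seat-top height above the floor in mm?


A bench. The seat-top height is 430 mm.

A long slab on four corner posts — a bench. The slab sits at z = 380 with thickness 50, so the top is 380 + 50 = 430 mm.


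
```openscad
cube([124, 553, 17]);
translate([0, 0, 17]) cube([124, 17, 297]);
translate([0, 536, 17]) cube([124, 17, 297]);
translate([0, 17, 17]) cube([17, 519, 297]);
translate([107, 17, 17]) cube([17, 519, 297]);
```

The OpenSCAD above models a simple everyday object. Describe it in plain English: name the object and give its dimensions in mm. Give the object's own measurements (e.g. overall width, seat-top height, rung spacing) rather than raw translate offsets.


An open-topped rectangular box: outside dimensions 124×553×314 mm, with a uniform wall and base thickness of 17 mm. The base is a full 124×553 slab on the floor; four walls sit on top of the base. The front and back walls (the −y and +y sides) span the full width; the two side walls fit between them.


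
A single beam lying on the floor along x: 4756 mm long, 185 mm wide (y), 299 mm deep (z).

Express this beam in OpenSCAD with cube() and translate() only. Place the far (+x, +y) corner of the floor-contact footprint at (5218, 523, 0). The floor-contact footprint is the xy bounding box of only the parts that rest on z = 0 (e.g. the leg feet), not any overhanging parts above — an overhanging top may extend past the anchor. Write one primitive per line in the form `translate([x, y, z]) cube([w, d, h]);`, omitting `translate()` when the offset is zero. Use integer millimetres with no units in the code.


translate([462, 338, 0]) cube([4756, 185, 299]);


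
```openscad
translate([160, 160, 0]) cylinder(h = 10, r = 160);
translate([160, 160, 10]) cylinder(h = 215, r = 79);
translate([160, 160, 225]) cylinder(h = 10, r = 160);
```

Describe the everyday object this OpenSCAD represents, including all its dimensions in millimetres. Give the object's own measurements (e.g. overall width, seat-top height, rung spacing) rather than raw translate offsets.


A spool: two coaxial disc flanges of radius 160 mm and thickness 10 mm, joined by a core cylinder of radius 79 mm and height 215 mm. The lower flange rests on z = 0 and the three cylinders share a vertical axis.


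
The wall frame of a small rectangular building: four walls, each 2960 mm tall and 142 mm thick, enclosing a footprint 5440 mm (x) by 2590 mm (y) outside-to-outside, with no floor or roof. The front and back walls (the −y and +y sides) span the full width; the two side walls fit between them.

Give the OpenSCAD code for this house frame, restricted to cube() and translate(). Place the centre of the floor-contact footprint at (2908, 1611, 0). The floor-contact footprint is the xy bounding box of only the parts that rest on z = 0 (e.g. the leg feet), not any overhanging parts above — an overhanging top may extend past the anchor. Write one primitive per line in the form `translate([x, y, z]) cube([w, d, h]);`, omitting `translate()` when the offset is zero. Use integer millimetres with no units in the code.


translate([188, 316, 0]) cube([5440, 142, 2960]);
translate([188, 2764, 0]) cube([5440, 142, 2960]);
translate([188, 458, 0]) cube([142, 2306, 2960]);
translate([5486, 458, 0]) cube([142, 2306, 2960]);


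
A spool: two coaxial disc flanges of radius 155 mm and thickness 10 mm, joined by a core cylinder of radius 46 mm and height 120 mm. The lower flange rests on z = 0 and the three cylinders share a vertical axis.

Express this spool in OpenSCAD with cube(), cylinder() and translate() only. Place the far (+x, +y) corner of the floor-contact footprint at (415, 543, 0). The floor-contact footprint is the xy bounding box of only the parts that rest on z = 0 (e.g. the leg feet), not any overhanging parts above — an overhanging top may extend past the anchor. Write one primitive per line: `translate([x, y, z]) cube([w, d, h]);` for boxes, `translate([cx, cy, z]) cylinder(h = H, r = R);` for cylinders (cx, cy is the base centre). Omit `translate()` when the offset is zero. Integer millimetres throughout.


translate([260, 388, 0]) cylinder(h = 10, r = 155);
translate([260, 388, 10]) cylinder(h = 120, r = 46);
translate([260, 388, 130]) cylinder(h = 10, r = 155);


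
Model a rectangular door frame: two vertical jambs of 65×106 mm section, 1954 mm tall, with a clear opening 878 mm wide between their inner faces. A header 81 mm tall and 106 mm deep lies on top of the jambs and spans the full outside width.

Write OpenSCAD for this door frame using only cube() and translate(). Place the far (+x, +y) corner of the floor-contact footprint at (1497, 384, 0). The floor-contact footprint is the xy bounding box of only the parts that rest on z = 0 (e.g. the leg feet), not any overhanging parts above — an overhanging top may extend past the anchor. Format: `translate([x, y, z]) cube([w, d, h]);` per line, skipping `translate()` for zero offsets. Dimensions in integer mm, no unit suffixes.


translate([489, 278, 0]) cube([65, 106, 1954]);
translate([1432, 278, 0]) cube([65, 106, 1954]);
translate([489, 278, 1954]) cube([1008, 106, 81]);


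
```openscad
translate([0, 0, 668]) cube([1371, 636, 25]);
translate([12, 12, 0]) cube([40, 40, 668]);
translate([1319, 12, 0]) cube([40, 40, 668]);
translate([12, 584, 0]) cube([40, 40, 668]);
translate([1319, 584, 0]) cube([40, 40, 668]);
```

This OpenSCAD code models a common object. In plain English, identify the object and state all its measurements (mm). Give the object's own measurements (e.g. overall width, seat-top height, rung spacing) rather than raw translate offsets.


A table: top 1371 mm (x) × 636 mm (y), 25 mm thick, upper face at z = 693 mm, on four 40×40 mm square legs, each inset 12 mm from the nearest pair of top edges from z = 0 to the bottom of the top.


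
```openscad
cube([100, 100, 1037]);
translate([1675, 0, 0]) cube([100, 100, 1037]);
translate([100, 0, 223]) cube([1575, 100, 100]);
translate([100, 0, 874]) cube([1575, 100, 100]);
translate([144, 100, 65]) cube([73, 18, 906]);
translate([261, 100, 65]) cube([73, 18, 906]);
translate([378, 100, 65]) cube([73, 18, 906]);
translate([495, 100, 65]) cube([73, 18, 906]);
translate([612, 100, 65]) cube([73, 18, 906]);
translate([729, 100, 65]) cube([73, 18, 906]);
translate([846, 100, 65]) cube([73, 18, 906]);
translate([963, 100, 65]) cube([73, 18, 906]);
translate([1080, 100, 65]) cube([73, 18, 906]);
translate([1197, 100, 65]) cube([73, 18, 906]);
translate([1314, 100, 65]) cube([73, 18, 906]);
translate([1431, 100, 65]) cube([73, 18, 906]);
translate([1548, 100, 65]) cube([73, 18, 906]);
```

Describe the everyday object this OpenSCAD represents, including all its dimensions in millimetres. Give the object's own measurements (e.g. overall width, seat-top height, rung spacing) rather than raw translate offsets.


A fence section. Two 100×100 mm posts, 1037 mm tall, stand on the floor with a clear span of 1575 mm between their inner faces. Two horizontal rails of 100×100 mm section span the gap between the posts with their undersides at z = 223 mm and z = 874 mm, flush with the posts' −y face. 13 pickets, each 73 mm wide, 18 mm thick and 906 mm tall, are fixed to the +y face of the rails with their bottoms at z = 65 mm, spaced across the span with a 44 mm gap after the −x post and between neighbouring pickets, with 54 mm left before the +x post.


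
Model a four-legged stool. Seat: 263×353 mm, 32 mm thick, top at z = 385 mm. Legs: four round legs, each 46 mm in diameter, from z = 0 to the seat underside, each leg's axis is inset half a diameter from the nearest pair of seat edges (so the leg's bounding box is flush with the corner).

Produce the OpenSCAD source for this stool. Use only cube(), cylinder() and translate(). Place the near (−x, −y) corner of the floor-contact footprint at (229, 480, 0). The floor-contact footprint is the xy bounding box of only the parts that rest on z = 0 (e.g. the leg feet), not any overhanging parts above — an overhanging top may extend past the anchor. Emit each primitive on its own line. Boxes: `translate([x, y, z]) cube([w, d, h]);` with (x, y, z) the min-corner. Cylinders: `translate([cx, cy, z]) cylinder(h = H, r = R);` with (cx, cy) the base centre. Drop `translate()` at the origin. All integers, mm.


// leg_h = 385 - 32 = 353
translate([229, 480, 353]) cube([263, 353, 32]);
translate([252, 503, 0]) cylinder(h = 353, r = 23);
translate([469, 503, 0]) cylinder(h = 353, r = 23);
translate([252, 810, 0]) cylinder(h = 353, r = 23);
translate([469, 810, 0]) cylinder(h = 353, r = 23);


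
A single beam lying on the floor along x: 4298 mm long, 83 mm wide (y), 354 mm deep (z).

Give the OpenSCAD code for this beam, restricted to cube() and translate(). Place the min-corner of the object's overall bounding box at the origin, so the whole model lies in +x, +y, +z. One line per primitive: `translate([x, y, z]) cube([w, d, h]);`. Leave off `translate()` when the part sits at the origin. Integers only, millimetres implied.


cube([4298, 83, 354]);


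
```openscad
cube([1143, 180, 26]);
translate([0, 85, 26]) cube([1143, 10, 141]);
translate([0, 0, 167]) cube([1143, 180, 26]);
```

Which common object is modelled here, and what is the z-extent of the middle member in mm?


An I-beam. The web height is 141 mm.

Two wide flanges with a thin centred web — an I-beam. Overall 193 mm minus two 26 mm flanges gives a web of 193 − 2·26 = 141 mm.


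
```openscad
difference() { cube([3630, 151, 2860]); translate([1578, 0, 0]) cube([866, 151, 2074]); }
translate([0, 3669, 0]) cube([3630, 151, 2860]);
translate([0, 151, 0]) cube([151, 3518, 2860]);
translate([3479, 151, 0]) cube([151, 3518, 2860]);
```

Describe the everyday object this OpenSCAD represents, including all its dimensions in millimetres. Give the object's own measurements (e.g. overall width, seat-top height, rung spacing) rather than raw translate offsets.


A single room: four walls, each 2860 mm tall and 151 mm thick, enclosing an outside footprint 3630×3820 mm (x × y), no floor or roof. The front and back walls (−y and +y sides) run the full x-width; the side walls fit between their inner faces. A door opening 866 mm wide and 2074 mm tall is cut through the front wall from the floor up, its −x edge 1578 mm from the wall's −x end.


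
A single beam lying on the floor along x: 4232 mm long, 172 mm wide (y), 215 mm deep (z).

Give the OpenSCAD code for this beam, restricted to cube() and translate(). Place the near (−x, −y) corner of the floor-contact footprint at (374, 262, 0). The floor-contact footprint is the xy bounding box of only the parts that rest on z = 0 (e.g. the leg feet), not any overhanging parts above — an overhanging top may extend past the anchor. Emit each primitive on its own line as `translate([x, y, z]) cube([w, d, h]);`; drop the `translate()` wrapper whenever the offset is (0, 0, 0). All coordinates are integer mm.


translate([374, 262, 0]) cube([4232, 172, 215]);


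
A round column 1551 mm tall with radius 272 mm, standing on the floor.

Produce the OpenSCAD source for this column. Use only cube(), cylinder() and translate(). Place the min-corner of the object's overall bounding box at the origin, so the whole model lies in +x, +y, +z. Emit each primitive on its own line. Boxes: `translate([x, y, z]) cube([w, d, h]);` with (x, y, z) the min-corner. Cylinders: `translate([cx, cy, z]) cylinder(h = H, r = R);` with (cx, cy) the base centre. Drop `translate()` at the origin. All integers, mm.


translate([272, 272, 0]) cylinder(h = 1551, r = 272);


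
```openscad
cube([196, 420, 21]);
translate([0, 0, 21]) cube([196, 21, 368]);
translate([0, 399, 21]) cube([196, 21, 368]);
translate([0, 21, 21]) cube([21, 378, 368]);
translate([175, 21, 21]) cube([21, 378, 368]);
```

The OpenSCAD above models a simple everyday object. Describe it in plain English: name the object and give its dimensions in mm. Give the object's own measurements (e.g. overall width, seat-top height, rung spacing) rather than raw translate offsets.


An open-topped rectangular box: outside dimensions 196×420×389 mm, with a uniform wall and base thickness of 21 mm. The base is a full 196×420 slab on the floor; four walls sit on top of the base. The front and back walls (the −y and +y sides) span the full width; the two side walls fit between them.


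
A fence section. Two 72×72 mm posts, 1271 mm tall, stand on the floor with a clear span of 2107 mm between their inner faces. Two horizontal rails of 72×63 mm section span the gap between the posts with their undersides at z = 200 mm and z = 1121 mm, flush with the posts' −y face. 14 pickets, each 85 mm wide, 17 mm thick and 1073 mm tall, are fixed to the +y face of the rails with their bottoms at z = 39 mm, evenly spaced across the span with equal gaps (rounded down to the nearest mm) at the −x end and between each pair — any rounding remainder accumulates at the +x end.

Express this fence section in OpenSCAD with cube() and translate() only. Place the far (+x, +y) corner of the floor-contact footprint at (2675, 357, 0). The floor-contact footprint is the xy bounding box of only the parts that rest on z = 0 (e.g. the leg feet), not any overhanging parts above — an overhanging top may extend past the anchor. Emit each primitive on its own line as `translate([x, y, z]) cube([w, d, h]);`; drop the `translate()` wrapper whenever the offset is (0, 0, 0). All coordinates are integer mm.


translate([424, 285, 0]) cube([72, 72, 1271]);
translate([2603, 285, 0]) cube([72, 72, 1271]);
translate([496, 285, 200]) cube([2107, 72, 63]);
translate([496, 285, 1121]) cube([2107, 72, 63]);
translate([557, 357, 39]) cube([85, 17, 1073]);
translate([703, 357, 39]) cube([85, 17, 1073]);
translate([849, 357, 39]) cube([85, 17, 1073]);
translate([995, 357, 39]) cube([85, 17, 1073]);
translate([1141, 357, 39]) cube([85, 17, 1073]);
translate([1287, 357, 39]) cube([85, 17, 1073]);
translate([1433, 357, 39]) cube([85, 17, 1073]);
translate([1579, 357, 39]) cube([85, 17, 1073]);
translate([1725, 357, 39]) cube([85, 17, 1073]);
translate([1871, 357, 39]) cube([85, 17, 1073]);
translate([2017, 357, 39]) cube([85, 17, 1073]);
translate([2163, 357, 39]) cube([85, 17, 1073]);
translate([2309, 357, 39]) cube([85, 17, 1073]);
translate([2455, 357, 39]) cube([85, 17, 1073]);


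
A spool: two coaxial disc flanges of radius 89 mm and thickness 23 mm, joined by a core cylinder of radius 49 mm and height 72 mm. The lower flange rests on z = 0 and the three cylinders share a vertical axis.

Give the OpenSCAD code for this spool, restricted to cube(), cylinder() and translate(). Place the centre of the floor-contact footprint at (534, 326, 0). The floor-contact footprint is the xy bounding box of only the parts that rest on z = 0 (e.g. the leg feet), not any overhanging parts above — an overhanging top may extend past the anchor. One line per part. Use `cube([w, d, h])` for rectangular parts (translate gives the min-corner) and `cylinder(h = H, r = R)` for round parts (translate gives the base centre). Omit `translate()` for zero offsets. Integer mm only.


translate([534, 326, 0]) cylinder(h = 23, r = 89);
translate([534, 326, 23]) cylinder(h = 72, r = 49);
translate([534, 326, 95]) cylinder(h = 23, r = 89);


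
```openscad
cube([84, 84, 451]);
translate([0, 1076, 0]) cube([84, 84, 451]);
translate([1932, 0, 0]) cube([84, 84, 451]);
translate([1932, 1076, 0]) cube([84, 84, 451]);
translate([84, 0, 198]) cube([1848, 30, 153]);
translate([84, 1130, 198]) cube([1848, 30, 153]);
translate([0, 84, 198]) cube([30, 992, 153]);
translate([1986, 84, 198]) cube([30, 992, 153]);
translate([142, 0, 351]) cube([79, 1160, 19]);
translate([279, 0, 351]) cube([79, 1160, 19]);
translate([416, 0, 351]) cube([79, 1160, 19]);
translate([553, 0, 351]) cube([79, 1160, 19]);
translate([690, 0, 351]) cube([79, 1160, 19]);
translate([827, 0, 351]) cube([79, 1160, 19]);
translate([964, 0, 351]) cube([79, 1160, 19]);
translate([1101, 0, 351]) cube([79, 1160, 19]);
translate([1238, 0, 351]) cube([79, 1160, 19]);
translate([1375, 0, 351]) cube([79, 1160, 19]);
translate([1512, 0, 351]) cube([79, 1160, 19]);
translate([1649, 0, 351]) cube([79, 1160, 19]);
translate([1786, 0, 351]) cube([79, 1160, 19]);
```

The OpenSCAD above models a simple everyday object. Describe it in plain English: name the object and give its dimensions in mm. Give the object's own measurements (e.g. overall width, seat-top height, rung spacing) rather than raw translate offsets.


A bed frame 2016 mm long (x) by 1160 mm wide (y). Four 84×84 mm corner posts, 451 mm tall, at the corners of the footprint. Four rails of 30 mm thickness and 153 mm height run between adjacent posts with their undersides at z = 198 mm, their outer faces flush with the outside of the frame (the two x-running rails run between the posts' inner faces; the two y-running rails run between the posts' inner faces). 13 slats, each 79 mm wide (x) and 19 mm thick, lie across the top of the two x-running rails, running the full 1160 mm width of the frame in y; along x they sit between the end posts with a 58 mm gap after the −x posts and between neighbouring slats, leaving 67 mm before the +x posts.


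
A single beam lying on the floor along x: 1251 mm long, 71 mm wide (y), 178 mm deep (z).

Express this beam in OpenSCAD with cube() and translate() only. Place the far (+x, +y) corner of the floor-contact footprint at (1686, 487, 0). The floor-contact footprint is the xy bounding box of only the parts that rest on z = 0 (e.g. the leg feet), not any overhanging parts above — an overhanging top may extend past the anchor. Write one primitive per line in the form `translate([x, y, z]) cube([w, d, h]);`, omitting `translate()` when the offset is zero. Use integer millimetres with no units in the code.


translate([435, 416, 0]) cube([1251, 71, 178]);


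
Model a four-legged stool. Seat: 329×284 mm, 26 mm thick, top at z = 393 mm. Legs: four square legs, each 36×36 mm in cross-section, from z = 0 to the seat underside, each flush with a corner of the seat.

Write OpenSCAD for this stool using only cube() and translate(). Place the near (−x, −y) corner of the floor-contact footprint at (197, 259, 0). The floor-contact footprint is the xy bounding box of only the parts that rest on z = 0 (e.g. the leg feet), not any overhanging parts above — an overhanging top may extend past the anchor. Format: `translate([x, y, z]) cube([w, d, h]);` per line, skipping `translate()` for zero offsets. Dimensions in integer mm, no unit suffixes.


translate([197, 259, 367]) cube([329, 284, 26]);
translate([197, 259, 0]) cube([36, 36, 367]);
translate([490, 259, 0]) cube([36, 36, 367]);
translate([197, 507, 0]) cube([36, 36, 367]);
translate([490, 507, 0]) cube([36, 36, 367]);


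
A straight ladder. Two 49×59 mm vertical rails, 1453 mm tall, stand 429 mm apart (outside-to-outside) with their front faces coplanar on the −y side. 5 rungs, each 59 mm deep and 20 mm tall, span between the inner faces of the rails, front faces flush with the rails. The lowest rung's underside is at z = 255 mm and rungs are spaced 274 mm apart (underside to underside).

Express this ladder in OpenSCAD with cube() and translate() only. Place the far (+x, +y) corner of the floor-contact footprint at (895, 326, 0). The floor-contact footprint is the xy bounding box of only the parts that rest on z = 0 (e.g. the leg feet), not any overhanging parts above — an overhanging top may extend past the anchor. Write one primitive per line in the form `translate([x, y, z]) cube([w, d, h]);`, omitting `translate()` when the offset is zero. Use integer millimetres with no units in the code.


// rung span = 429 - 2*49 = 331
// rung[k] z = 255 + k*274
translate([466, 267, 0]) cube([49, 59, 1453]);
translate([846, 267, 0]) cube([49, 59, 1453]);
translate([515, 267, 255]) cube([331, 59, 20]);
translate([515, 267, 529]) cube([331, 59, 20]);
translate([515, 267, 803]) cube([331, 59, 20]);
translate([515, 267, 1077]) cube([331, 59, 20]);
translate([515, 267, 1351]) cube([331, 59, 20]);


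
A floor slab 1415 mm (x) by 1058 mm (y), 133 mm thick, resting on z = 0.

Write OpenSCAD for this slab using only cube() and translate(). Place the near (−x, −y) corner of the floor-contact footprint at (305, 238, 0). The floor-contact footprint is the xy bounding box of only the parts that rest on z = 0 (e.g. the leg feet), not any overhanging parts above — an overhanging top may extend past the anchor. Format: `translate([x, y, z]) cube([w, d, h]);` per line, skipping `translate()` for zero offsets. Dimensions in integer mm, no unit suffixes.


translate([305, 238, 0]) cube([1415, 1058, 133]);


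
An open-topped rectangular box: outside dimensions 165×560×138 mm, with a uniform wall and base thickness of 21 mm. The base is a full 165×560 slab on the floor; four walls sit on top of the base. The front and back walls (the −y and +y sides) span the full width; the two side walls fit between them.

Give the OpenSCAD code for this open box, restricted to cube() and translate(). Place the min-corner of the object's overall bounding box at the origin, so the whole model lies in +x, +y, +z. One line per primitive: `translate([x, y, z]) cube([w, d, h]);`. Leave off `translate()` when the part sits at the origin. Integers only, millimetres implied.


cube([165, 560, 21]);
translate([0, 0, 21]) cube([165, 21, 117]);
translate([0, 539, 21]) cube([165, 21, 117]);
translate([0, 21, 21]) cube([21, 518, 117]);
translate([144, 21, 21]) cube([21, 518, 117]);


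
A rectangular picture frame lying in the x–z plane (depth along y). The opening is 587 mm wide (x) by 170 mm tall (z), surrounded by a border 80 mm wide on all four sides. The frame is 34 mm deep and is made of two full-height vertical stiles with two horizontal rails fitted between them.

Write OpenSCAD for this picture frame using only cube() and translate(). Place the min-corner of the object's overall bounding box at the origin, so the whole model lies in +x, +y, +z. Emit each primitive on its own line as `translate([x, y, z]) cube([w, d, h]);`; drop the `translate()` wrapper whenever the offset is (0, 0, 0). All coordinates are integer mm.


cube([80, 34, 330]);
translate([667, 0, 0]) cube([80, 34, 330]);
translate([80, 0, 0]) cube([587, 34, 80]);
translate([80, 0, 250]) cube([587, 34, 80]);


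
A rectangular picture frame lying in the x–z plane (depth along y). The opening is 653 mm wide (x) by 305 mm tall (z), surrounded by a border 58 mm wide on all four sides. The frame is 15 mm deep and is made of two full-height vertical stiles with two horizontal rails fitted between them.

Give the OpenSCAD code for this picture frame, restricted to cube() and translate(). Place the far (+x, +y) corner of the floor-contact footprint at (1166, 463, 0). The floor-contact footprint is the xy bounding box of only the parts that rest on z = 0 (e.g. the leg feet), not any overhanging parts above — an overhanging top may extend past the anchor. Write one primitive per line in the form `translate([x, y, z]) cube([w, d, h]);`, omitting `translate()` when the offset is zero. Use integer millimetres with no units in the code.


translate([397, 448, 0]) cube([58, 15, 421]);
translate([1108, 448, 0]) cube([58, 15, 421]);
translate([455, 448, 0]) cube([653, 15, 58]);
translate([455, 448, 363]) cube([653, 15, 58]);


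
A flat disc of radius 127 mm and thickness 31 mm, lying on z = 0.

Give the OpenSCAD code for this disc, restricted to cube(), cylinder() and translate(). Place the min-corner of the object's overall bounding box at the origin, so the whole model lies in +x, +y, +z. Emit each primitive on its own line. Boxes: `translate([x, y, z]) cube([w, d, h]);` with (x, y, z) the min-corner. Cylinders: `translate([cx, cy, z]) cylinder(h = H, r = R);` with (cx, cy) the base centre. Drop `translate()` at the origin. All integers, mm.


translate([127, 127, 0]) cylinder(h = 31, r = 127);


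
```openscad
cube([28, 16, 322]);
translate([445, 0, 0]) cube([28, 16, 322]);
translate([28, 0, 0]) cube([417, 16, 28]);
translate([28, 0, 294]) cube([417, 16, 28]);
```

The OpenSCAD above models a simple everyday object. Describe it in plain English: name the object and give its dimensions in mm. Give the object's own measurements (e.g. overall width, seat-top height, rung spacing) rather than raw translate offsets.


A rectangular picture frame lying in the x–z plane (depth along y). The opening is 417 mm wide (x) by 266 mm tall (z), surrounded by a border 28 mm wide on all four sides. The frame is 16 mm deep and is made of two full-height vertical stiles with two horizontal rails fitted between them.


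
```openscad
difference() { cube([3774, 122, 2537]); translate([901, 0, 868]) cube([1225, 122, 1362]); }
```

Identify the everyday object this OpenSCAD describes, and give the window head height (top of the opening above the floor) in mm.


A wall with a window opening. The window head height is 2230 mm.

A wall with a rectangular opening subtracted — a window. Sill at z = 868, opening 1362 mm tall, so the head is at 868 + 1362 = 2230 mm.


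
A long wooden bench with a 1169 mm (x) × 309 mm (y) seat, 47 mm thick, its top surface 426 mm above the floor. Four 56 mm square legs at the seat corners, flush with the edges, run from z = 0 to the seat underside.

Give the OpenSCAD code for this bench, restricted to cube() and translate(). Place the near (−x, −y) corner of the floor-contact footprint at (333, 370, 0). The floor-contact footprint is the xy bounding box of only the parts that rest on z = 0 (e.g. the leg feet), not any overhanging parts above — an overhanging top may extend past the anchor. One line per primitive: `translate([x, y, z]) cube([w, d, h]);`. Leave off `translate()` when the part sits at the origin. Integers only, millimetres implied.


translate([333, 370, 379]) cube([1169, 309, 47]);
translate([333, 370, 0]) cube([56, 56, 379]);
translate([333, 623, 0]) cube([56, 56, 379]);
translate([1446, 370, 0]) cube([56, 56, 379]);
translate([1446, 623, 0]) cube([56, 56, 379]);


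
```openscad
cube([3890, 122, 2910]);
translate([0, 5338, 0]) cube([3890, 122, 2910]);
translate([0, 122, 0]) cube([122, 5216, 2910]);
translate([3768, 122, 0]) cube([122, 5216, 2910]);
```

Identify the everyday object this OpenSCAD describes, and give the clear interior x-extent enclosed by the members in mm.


A house (or room) frame. The interior width is 3646 mm.

Four 2910 mm walls enclosing a rectangle with no floor or roof — a room or house frame. Outside width is 3890 mm and wall thickness is 122 mm, so the interior width is 3890 − 2 × 122 = 3646 mm.


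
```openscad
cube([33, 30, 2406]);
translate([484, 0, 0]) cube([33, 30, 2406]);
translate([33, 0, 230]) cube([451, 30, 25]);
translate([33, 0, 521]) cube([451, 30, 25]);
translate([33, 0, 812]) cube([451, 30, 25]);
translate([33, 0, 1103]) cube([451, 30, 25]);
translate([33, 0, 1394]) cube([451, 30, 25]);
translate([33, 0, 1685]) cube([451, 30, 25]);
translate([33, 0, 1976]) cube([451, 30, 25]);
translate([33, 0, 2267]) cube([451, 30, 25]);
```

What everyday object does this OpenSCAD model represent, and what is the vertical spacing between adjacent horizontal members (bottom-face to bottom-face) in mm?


A ladder. The rung spacing is 291 mm.

Two tall 33×30 posts with 8 short bars between them — a ladder. Adjacent rungs sit at z = 230 and z = 521, so the spacing is 521 − 230 = 291 mm.
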